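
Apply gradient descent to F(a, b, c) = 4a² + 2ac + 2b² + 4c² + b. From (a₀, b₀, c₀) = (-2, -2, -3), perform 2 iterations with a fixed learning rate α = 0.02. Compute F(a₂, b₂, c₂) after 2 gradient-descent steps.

∇F = (8a + 2c, 4b + 1, 2a + 8c)
(a₁, b₁, c₁) = (-2, -2, -3) − 0.02·(-22, -7, -28) = (-1.56, -1.86, -2.44)
(a₂, b₂, c₂) = (-1.56, -1.86, -2.44) − 0.02·(-17.36, -6.44, -22.64) = (-1.2128, -1.7312, -1.9872)
F(-1.2128, -1.7312, -1.9872) = 30.76244992

30.76244992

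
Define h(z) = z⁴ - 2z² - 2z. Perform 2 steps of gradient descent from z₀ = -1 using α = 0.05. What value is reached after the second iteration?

h′(z) = 4z³ - 4z - 2
z₁ = -1 − 0.05·(-2) = -0.9
z₂ = -0.9 − 0.05·(-1.316) = -0.8342

-0.8342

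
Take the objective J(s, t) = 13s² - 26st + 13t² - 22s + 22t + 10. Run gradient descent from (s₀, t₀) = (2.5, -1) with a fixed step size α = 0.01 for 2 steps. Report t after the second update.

0.0212

∇J = (26s - 26t - 22, -26s + 26t + 22)
Step 1: at (2.5, -1), ∇J = (69, -69) → (2.5, -1) − 0.01·(69, -69) = (1.81, -0.31)
Step 2: at (1.81, -0.31), ∇J = (33.12, -33.12) → (1.81, -0.31) − 0.01·(33.12, -33.12) = (1.4788, 0.0212)
t = 0.0212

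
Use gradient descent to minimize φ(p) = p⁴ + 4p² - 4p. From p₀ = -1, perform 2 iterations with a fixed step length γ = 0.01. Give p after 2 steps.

-0.70909184

φ′(p) = 4p³ + 8p - 4
p₁ = -1 − 0.01·(-16) = -0.84
p₂ = -0.84 − 0.01·(-13.090816) = -0.70909184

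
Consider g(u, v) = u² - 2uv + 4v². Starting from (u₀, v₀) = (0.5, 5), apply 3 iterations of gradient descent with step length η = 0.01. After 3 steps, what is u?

0.742052

∇g = (2u - 2v, -2u + 8v)
(u₁, v₁) = (0.5, 5) − 0.01·(-9, 39) = (0.59, 4.61)
(u₂, v₂) = (0.59, 4.61) − 0.01·(-8.04, 35.7) = (0.6704, 4.253)
(u₃, v₃) = (0.6704, 4.253) − 0.01·(-7.1652, 32.6832) = (0.742052, 3.926168)
u = 0.742052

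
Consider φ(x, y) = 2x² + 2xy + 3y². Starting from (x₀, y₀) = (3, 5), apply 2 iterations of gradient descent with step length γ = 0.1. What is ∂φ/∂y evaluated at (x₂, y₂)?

∇φ = (4x + 2y, 2x + 6y)
(x₁, y₁) = (3, 5) − 0.1·(22, 36) = (0.8, 1.4)
(x₂, y₂) = (0.8, 1.4) − 0.1·(6, 10) = (0.2, 0.4)
∂φ/∂y at (0.2, 0.4) = 2.8

2.8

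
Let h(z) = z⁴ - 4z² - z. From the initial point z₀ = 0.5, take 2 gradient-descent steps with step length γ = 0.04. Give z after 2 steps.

0.88729088

h′(z) = 4z³ - 8z - 1
Step 1: h′(0.5) = -4.5; z₁ = 0.5 − 0.04·(-4.5) = 0.68
Step 2: h′(0.68) = -5.182272; z₂ = 0.68 − 0.04·(-5.182272) = 0.88729088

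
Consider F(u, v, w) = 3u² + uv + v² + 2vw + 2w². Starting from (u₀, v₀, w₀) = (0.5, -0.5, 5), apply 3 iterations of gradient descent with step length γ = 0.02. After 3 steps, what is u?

0.377748

∇F = (6u + v, u + 2v + 2w, 2v + 4w)
Step 1: at (0.5, -0.5, 5), ∇F = (2.5, 9.5, 19) → (0.5, -0.5, 5) − 0.02·(2.5, 9.5, 19) = (0.45, -0.69, 4.62)
Step 2: at (0.45, -0.69, 4.62), ∇F = (2.01, 8.31, 17.1) → (0.45, -0.69, 4.62) − 0.02·(2.01, 8.31, 17.1) = (0.4098, -0.8562, 4.278)
Step 3: at (0.4098, -0.8562, 4.278), ∇F = (1.6026, 7.2534, 15.3996) → (0.4098, -0.8562, 4.278) − 0.02·(1.6026, 7.2534, 15.3996) = (0.377748, -1.001268, 3.970008)
u = 0.377748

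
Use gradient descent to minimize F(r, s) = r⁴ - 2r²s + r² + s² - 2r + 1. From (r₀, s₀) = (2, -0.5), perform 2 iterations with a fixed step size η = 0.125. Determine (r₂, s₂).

(7.7265625, 2.359375)

∇F = (4r³ - 4rs + 2r - 2, -2r² + 2s)
Step 1: at (2, -0.5), ∇F = (38, -9) → (2, -0.5) − 0.125·(38, -9) = (-2.75, 0.625)
Step 2: at (-2.75, 0.625), ∇F = (-83.8125, -13.875) → (-2.75, 0.625) − 0.125·(-83.8125, -13.875) = (7.7265625, 2.359375)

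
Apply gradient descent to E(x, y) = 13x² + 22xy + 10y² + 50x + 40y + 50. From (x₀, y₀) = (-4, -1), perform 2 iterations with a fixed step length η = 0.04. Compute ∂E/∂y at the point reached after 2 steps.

∇E = (26x + 22y + 50, 22x + 20y + 40)
(x₁, y₁) = (-4, -1) − 0.04·(-76, -68) = (-0.96, 1.72)
(x₂, y₂) = (-0.96, 1.72) − 0.04·(62.88, 53.28) = (-3.4752, -0.4112)
∂E/∂y at (-3.4752, -0.4112) = -44.6784

-44.6784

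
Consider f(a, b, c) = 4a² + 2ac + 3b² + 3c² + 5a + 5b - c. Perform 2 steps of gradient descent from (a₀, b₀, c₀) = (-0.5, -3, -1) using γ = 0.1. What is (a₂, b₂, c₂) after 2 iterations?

(-0.54, -1.18, 0.1)

∇f = (8a + 2c + 5, 6b + 5, 2a + 6c - 1)
(a₁, b₁, c₁) = (-0.5, -3, -1) − 0.1·(-1, -13, -8) = (-0.4, -1.7, -0.2)
(a₂, b₂, c₂) = (-0.4, -1.7, -0.2) − 0.1·(1.4, -5.2, -3) = (-0.54, -1.18, 0.1)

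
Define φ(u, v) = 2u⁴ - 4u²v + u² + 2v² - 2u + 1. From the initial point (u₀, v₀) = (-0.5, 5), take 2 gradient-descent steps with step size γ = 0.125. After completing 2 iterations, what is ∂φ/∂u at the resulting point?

∇φ = (8u³ - 8uv + 2u - 2, -4u² + 4v)
(u₁, v₁) = (-0.5, 5) − 0.125·(16, 19) = (-2.5, 2.625)
(u₂, v₂) = (-2.5, 2.625) − 0.125·(-79.5, -14.5) = (7.4375, 4.4375)
∂φ/∂u at (7.4375, 4.4375) = 3040.169921875

3040.169921875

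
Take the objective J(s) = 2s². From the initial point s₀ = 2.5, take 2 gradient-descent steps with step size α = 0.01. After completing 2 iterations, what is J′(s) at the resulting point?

9.216

J′(s) = 4s
s₁ = 2.5 − 0.01·10 = 2.4
s₂ = 2.4 − 0.01·9.6 = 2.304
J′(s) at (2.304) = 9.216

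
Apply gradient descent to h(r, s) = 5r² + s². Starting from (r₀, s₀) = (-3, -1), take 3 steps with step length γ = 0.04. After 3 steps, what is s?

∇h = (10r, 2s)
Step 1: at (-3, -1), ∇h = (-30, -2) → (-3, -1) − 0.04·(-30, -2) = (-1.8, -0.92)
Step 2: at (-1.8, -0.92), ∇h = (-18, -1.84) → (-1.8, -0.92) − 0.04·(-18, -1.84) = (-1.08, -0.8464)
Step 3: at (-1.08, -0.8464), ∇h = (-10.8, -1.6928) → (-1.08, -0.8464) − 0.04·(-10.8, -1.6928) = (-0.648, -0.778688)
s = -0.778688

-0.778688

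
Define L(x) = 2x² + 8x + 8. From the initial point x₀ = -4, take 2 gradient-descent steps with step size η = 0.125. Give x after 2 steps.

-2.5

L′(x) = 4x + 8
Step 1: L′(-4) = -8; x₁ = -4 − 0.125·(-8) = -3
Step 2: L′(-3) = -4; x₂ = -3 − 0.125·(-4) = -2.5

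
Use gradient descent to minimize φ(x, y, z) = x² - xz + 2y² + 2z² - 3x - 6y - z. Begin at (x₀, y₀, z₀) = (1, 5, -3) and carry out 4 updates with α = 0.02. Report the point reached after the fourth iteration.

(0.88026208, 4.00737536, -2.01137504)

∇φ = (2x - z - 3, 4y - 6, -x + 4z - 1)
Step 1: at (1, 5, -3), ∇φ = (2, 14, -14) → (1, 5, -3) − 0.02·(2, 14, -14) = (0.96, 4.72, -2.72)
Step 2: at (0.96, 4.72, -2.72), ∇φ = (1.64, 12.88, -12.84) → (0.96, 4.72, -2.72) − 0.02·(1.64, 12.88, -12.84) = (0.9272, 4.4624, -2.4632)
Step 3: at (0.9272, 4.4624, -2.4632), ∇φ = (1.3176, 11.8496, -11.78) → (0.9272, 4.4624, -2.4632) − 0.02·(1.3176, 11.8496, -11.78) = (0.900848, 4.225408, -2.2276)
Step 4: at (0.900848, 4.225408, -2.2276), ∇φ = (1.029296, 10.901632, -10.811248) → (0.900848, 4.225408, -2.2276) − 0.02·(1.029296, 10.901632, -10.811248) = (0.88026208, 4.00737536, -2.01137504)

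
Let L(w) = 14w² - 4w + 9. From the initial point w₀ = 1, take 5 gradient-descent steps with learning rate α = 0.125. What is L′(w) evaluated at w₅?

L′(w) = 28w - 4
w₁ = 1 − 0.125·24 = -2
w₂ = -2 − 0.125·(-60) = 5.5
w₃ = 5.5 − 0.125·150 = -13.25
w₄ = -13.25 − 0.125·(-375) = 33.625
w₅ = 33.625 − 0.125·937.5 = -83.5625
L′(w) at (-83.5625) = -2343.75

-2343.75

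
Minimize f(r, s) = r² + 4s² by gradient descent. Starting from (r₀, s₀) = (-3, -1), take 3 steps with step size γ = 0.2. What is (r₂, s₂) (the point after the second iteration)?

(-1.08, -0.36)

∇f = (2r, 8s)
Step 1: at (-3, -1), ∇f = (-6, -8) → (-3, -1) − 0.2·(-6, -8) = (-1.8, 0.6)
Step 2: at (-1.8, 0.6), ∇f = (-3.6, 4.8) → (-1.8, 0.6) − 0.2·(-3.6, 4.8) = (-1.08, -0.36)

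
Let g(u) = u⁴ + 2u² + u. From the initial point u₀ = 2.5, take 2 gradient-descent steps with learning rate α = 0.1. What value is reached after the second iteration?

g′(u) = 4u³ + 4u + 1
u₁ = 2.5 − 0.1·73.5 = -4.85
u₂ = -4.85 − 0.1·(-474.7365) = 42.62365

42.62365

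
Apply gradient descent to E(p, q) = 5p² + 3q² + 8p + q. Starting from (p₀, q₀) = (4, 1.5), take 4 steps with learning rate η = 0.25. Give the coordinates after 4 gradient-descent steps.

∇E = (10p + 8, 6q + 1)
Step 1: at (4, 1.5), ∇E = (48, 10) → (4, 1.5) − 0.25·(48, 10) = (-8, -1)
Step 2: at (-8, -1), ∇E = (-72, -5) → (-8, -1) − 0.25·(-72, -5) = (10, 0.25)
Step 3: at (10, 0.25), ∇E = (108, 2.5) → (10, 0.25) − 0.25·(108, 2.5) = (-17, -0.375)
Step 4: at (-17, -0.375), ∇E = (-162, -1.25) → (-17, -0.375) − 0.25·(-162, -1.25) = (23.5, -0.0625)

(23.5, -0.0625)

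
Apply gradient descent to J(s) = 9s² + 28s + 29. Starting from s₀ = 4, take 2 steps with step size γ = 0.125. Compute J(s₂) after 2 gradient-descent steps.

J′(s) = 18s + 28
Step 1: J′(4) = 100; s₁ = 4 − 0.125·100 = -8.5
Step 2: J′(-8.5) = -125; s₂ = -8.5 − 0.125·(-125) = 7.125
J(7.125) = 685.390625

685.390625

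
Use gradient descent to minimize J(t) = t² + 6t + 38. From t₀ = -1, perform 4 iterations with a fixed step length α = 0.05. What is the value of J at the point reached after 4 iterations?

J′(t) = 2t + 6
Step 1: J′(-1) = 4; t₁ = -1 − 0.05·4 = -1.2
Step 2: J′(-1.2) = 3.6; t₂ = -1.2 − 0.05·3.6 = -1.38
Step 3: J′(-1.38) = 3.24; t₃ = -1.38 − 0.05·3.24 = -1.542
Step 4: J′(-1.542) = 2.916; t₄ = -1.542 − 0.05·2.916 = -1.6878
J(-1.6878) = 30.72186884

30.72186884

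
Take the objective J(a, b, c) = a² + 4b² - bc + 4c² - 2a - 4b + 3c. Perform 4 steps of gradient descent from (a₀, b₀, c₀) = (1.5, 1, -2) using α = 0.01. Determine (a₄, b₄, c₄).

∇J = (2a - 2, 8b - c - 4, -b + 8c + 3)
Step 1: at (1.5, 1, -2), ∇J = (1, 6, -14) → (1.5, 1, -2) − 0.01·(1, 6, -14) = (1.49, 0.94, -1.86)
Step 2: at (1.49, 0.94, -1.86), ∇J = (0.98, 5.38, -12.82) → (1.49, 0.94, -1.86) − 0.01·(0.98, 5.38, -12.82) = (1.4802, 0.8862, -1.7318)
Step 3: at (1.4802, 0.8862, -1.7318), ∇J = (0.9604, 4.8214, -11.7406) → (1.4802, 0.8862, -1.7318) − 0.01·(0.9604, 4.8214, -11.7406) = (1.470596, 0.837986, -1.614394)
Step 4: at (1.470596, 0.837986, -1.614394), ∇J = (0.941192, 4.318282, -10.753138) → (1.470596, 0.837986, -1.614394) − 0.01·(0.941192, 4.318282, -10.753138) = (1.46118408, 0.79480318, -1.50686262)

(1.46118408, 0.79480318, -1.50686262)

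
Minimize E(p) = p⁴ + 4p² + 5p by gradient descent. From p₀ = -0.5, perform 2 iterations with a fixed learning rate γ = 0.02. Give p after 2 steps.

E′(p) = 4p³ + 8p + 5
p₁ = -0.5 − 0.02·0.5 = -0.51
p₂ = -0.51 − 0.02·0.389396 = -0.51778792

-0.51778792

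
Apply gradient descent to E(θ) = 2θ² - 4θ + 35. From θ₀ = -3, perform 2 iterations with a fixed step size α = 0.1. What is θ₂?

-0.44

E′(θ) = 4θ - 4
θ₁ = -3 − 0.1·(-16) = -1.4
θ₂ = -1.4 − 0.1·(-9.6) = -0.44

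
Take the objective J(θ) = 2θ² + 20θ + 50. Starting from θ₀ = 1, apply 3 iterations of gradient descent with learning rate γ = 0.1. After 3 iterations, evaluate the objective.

3.359232

J′(θ) = 4θ + 20
θ₁ = 1 − 0.1·24 = -1.4
θ₂ = -1.4 − 0.1·14.4 = -2.84
θ₃ = -2.84 − 0.1·8.64 = -3.704
J(-3.704) = 3.359232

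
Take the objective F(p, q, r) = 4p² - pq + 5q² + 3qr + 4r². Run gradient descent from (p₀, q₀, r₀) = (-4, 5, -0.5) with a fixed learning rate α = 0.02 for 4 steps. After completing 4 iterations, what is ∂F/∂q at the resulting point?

∇F = (8p - q, -p + 10q + 3r, 3q + 8r)
(p₁, q₁, r₁) = (-4, 5, -0.5) − 0.02·(-37, 52.5, 11) = (-3.26, 3.95, -0.72)
(p₂, q₂, r₂) = (-3.26, 3.95, -0.72) − 0.02·(-30.03, 40.6, 6.09) = (-2.6594, 3.138, -0.8418)
(p₃, q₃, r₃) = (-2.6594, 3.138, -0.8418) − 0.02·(-24.4132, 31.514, 2.6796) = (-2.171136, 2.50772, -0.895392)
(p₄, q₄, r₄) = (-2.171136, 2.50772, -0.895392) − 0.02·(-19.876808, 24.56216, 0.360024) = (-1.77359984, 2.0164768, -0.90259248)
∂F/∂q at (-1.77359984, 2.0164768, -0.90259248) = 19.2305904

19.2305904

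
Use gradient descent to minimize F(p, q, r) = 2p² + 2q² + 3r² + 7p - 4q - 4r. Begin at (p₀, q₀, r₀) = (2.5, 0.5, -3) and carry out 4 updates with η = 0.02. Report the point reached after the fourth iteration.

∇F = (4p + 7, 4q - 4, 6r - 4)
Step 1: at (2.5, 0.5, -3), ∇F = (17, -2, -22) → (2.5, 0.5, -3) − 0.02·(17, -2, -22) = (2.16, 0.54, -2.56)
Step 2: at (2.16, 0.54, -2.56), ∇F = (15.64, -1.84, -19.36) → (2.16, 0.54, -2.56) − 0.02·(15.64, -1.84, -19.36) = (1.8472, 0.5768, -2.1728)
Step 3: at (1.8472, 0.5768, -2.1728), ∇F = (14.3888, -1.6928, -17.0368) → (1.8472, 0.5768, -2.1728) − 0.02·(14.3888, -1.6928, -17.0368) = (1.559424, 0.610656, -1.832064)
Step 4: at (1.559424, 0.610656, -1.832064), ∇F = (13.237696, -1.557376, -14.992384) → (1.559424, 0.610656, -1.832064) − 0.02·(13.237696, -1.557376, -14.992384) = (1.29467008, 0.64180352, -1.53221632)

(1.29467008, 0.64180352, -1.53221632)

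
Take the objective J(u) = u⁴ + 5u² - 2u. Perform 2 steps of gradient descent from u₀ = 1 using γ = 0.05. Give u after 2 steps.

J′(u) = 4u³ + 10u - 2
u₁ = 1 − 0.05·12 = 0.4
u₂ = 0.4 − 0.05·2.256 = 0.2872

0.2872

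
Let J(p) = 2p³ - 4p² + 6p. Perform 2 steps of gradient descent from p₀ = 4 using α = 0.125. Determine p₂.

-27.171875

J′(p) = 6p² - 8p + 6
Step 1: J′(4) = 70; p₁ = 4 − 0.125·70 = -4.75
Step 2: J′(-4.75) = 179.375; p₂ = -4.75 − 0.125·179.375 = -27.171875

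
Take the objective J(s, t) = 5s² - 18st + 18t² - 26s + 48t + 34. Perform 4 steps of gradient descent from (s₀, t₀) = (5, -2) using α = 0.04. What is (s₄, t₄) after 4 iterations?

∇J = (10s - 18t - 26, -18s + 36t + 48)
Step 1: at (5, -2), ∇J = (60, -114) → (5, -2) − 0.04·(60, -114) = (2.6, 2.56)
Step 2: at (2.6, 2.56), ∇J = (-46.08, 93.36) → (2.6, 2.56) − 0.04·(-46.08, 93.36) = (4.4432, -1.1744)
Step 3: at (4.4432, -1.1744), ∇J = (39.5712, -74.256) → (4.4432, -1.1744) − 0.04·(39.5712, -74.256) = (2.860352, 1.79584)
Step 4: at (2.860352, 1.79584), ∇J = (-29.7216, 61.163904) → (2.860352, 1.79584) − 0.04·(-29.7216, 61.163904) = (4.049216, -0.65071616)

(4.049216, -0.65071616)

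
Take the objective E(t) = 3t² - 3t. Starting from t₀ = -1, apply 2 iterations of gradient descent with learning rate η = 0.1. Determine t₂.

E′(t) = 6t - 3
Step 1: E′(-1) = -9; t₁ = -1 − 0.1·(-9) = -0.1
Step 2: E′(-0.1) = -3.6; t₂ = -0.1 − 0.1·(-3.6) = 0.26

0.26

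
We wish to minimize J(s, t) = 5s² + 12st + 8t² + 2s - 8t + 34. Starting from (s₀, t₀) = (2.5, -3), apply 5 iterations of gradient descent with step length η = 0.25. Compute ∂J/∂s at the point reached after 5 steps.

∇J = (10s + 12t + 2, 12s + 16t - 8)
(s₁, t₁) = (2.5, -3) − 0.25·(-9, -26) = (4.75, 3.5)
(s₂, t₂) = (4.75, 3.5) − 0.25·(91.5, 105) = (-18.125, -22.75)
(s₃, t₃) = (-18.125, -22.75) − 0.25·(-452.25, -589.5) = (94.9375, 124.625)
(s₄, t₄) = (94.9375, 124.625) − 0.25·(2446.875, 3125.25) = (-516.78125, -656.6875)
(s₅, t₅) = (-516.78125, -656.6875) − 0.25·(-13046.0625, -16716.375) = (2744.734375, 3522.40625)
∂J/∂s at (2744.734375, 3522.40625) = 69718.21875

69718.21875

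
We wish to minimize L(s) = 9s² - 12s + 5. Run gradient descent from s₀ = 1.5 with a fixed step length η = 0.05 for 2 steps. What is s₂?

L′(s) = 18s - 12
Step 1: L′(1.5) = 15; s₁ = 1.5 − 0.05·15 = 0.75
Step 2: L′(0.75) = 1.5; s₂ = 0.75 − 0.05·1.5 = 0.675

0.675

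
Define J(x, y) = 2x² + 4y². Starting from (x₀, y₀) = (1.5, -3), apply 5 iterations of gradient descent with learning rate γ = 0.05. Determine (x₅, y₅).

∇J = (4x, 8y)
Step 1: at (1.5, -3), ∇J = (6, -24) → (1.5, -3) − 0.05·(6, -24) = (1.2, -1.8)
Step 2: at (1.2, -1.8), ∇J = (4.8, -14.4) → (1.2, -1.8) − 0.05·(4.8, -14.4) = (0.96, -1.08)
Step 3: at (0.96, -1.08), ∇J = (3.84, -8.64) → (0.96, -1.08) − 0.05·(3.84, -8.64) = (0.768, -0.648)
Step 4: at (0.768, -0.648), ∇J = (3.072, -5.184) → (0.768, -0.648) − 0.05·(3.072, -5.184) = (0.6144, -0.3888)
Step 5: at (0.6144, -0.3888), ∇J = (2.4576, -3.1104) → (0.6144, -0.3888) − 0.05·(2.4576, -3.1104) = (0.49152, -0.23328)

(0.49152, -0.23328)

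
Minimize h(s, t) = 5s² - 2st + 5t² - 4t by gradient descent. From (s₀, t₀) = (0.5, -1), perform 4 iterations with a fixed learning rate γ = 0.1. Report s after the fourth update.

0.084

∇h = (10s - 2t, -2s + 10t - 4)
(s₁, t₁) = (0.5, -1) − 0.1·(7, -15) = (-0.2, 0.5)
(s₂, t₂) = (-0.2, 0.5) − 0.1·(-3, 1.4) = (0.1, 0.36)
(s₃, t₃) = (0.1, 0.36) − 0.1·(0.28, -0.6) = (0.072, 0.42)
(s₄, t₄) = (0.072, 0.42) − 0.1·(-0.12, 0.056) = (0.084, 0.4144)
s = 0.084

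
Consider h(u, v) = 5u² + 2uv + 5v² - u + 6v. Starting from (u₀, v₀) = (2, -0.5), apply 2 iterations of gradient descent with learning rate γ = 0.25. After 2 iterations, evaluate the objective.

179.5625

∇h = (10u + 2v - 1, 2u + 10v + 6)
(u₁, v₁) = (2, -0.5) − 0.25·(18, 5) = (-2.5, -1.75)
(u₂, v₂) = (-2.5, -1.75) − 0.25·(-29.5, -16.5) = (4.875, 2.375)
h(4.875, 2.375) = 179.5625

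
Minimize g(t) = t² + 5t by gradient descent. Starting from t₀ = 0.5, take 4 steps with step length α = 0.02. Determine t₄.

g′(t) = 2t + 5
t₁ = 0.5 − 0.02·6 = 0.38
t₂ = 0.38 − 0.02·5.76 = 0.2648
t₃ = 0.2648 − 0.02·5.5296 = 0.154208
t₄ = 0.154208 − 0.02·5.308416 = 0.04803968

0.04803968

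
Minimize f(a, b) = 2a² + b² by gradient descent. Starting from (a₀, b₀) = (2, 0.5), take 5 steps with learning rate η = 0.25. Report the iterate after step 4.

∇f = (4a, 2b)
Step 1: at (2, 0.5), ∇f = (8, 1) → (2, 0.5) − 0.25·(8, 1) = (0, 0.25)
Step 2: at (0, 0.25), ∇f = (0, 0.5) → (0, 0.25) − 0.25·(0, 0.5) = (0, 0.125)
Step 3: at (0, 0.125), ∇f = (0, 0.25) → (0, 0.125) − 0.25·(0, 0.25) = (0, 0.0625)
Step 4: at (0, 0.0625), ∇f = (0, 0.125) → (0, 0.0625) − 0.25·(0, 0.125) = (0, 0.03125)

(0, 0.03125)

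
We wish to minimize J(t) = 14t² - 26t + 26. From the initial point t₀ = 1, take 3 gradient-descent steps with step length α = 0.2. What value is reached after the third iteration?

-6.024

J′(t) = 28t - 26
Step 1: J′(1) = 2; t₁ = 1 − 0.2·2 = 0.6
Step 2: J′(0.6) = -9.2; t₂ = 0.6 − 0.2·(-9.2) = 2.44
Step 3: J′(2.44) = 42.32; t₃ = 2.44 − 0.2·42.32 = -6.024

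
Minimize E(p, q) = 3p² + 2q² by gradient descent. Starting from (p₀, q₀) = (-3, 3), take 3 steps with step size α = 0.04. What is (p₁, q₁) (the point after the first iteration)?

(-2.28, 2.52)

∇E = (6p, 4q)
(p₁, q₁) = (-3, 3) − 0.04·(-18, 12) = (-2.28, 2.52)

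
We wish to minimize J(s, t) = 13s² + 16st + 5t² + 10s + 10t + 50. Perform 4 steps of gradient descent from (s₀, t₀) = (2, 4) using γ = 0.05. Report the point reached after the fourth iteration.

∇J = (26s + 16t + 10, 16s + 10t + 10)
Step 1: at (2, 4), ∇J = (126, 82) → (2, 4) − 0.05·(126, 82) = (-4.3, -0.1)
Step 2: at (-4.3, -0.1), ∇J = (-103.4, -59.8) → (-4.3, -0.1) − 0.05·(-103.4, -59.8) = (0.87, 2.89)
Step 3: at (0.87, 2.89), ∇J = (78.86, 52.82) → (0.87, 2.89) − 0.05·(78.86, 52.82) = (-3.073, 0.249)
Step 4: at (-3.073, 0.249), ∇J = (-65.914, -36.678) → (-3.073, 0.249) − 0.05·(-65.914, -36.678) = (0.2227, 2.0829)

(0.2227, 2.0829)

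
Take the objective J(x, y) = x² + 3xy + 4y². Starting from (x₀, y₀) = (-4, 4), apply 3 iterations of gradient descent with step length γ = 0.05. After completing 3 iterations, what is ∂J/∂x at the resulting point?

∇J = (2x + 3y, 3x + 8y)
Step 1: at (-4, 4), ∇J = (4, 20) → (-4, 4) − 0.05·(4, 20) = (-4.2, 3)
Step 2: at (-4.2, 3), ∇J = (0.6, 11.4) → (-4.2, 3) − 0.05·(0.6, 11.4) = (-4.23, 2.43)
Step 3: at (-4.23, 2.43), ∇J = (-1.17, 6.75) → (-4.23, 2.43) − 0.05·(-1.17, 6.75) = (-4.1715, 2.0925)
∂J/∂x at (-4.1715, 2.0925) = -2.0655

-2.0655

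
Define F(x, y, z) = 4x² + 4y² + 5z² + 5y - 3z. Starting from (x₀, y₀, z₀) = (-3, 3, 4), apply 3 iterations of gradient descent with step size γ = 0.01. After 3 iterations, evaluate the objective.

∇F = (8x, 8y + 5, 10z - 3)
Step 1: at (-3, 3, 4), ∇F = (-24, 29, 37) → (-3, 3, 4) − 0.01·(-24, 29, 37) = (-2.76, 2.71, 3.63)
Step 2: at (-2.76, 2.71, 3.63), ∇F = (-22.08, 26.68, 33.3) → (-2.76, 2.71, 3.63) − 0.01·(-22.08, 26.68, 33.3) = (-2.5392, 2.4432, 3.297)
Step 3: at (-2.5392, 2.4432, 3.297), ∇F = (-20.3136, 24.5456, 29.97) → (-2.5392, 2.4432, 3.297) − 0.01·(-20.3136, 24.5456, 29.97) = (-2.336064, 2.197744, 2.9973)
F(-2.336064, 2.197744, 2.9973) = 88.064951256528

88.064951256528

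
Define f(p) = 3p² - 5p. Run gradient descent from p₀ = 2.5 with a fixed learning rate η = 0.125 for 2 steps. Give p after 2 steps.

0.9375

f′(p) = 6p - 5
Step 1: f′(2.5) = 10; p₁ = 2.5 − 0.125·10 = 1.25
Step 2: f′(1.25) = 2.5; p₂ = 1.25 − 0.125·2.5 = 0.9375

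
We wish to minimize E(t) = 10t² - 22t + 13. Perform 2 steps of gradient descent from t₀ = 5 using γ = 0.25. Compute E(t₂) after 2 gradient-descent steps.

38938.5

E′(t) = 20t - 22
t₁ = 5 − 0.25·78 = -14.5
t₂ = -14.5 − 0.25·(-312) = 63.5
E(63.5) = 38938.5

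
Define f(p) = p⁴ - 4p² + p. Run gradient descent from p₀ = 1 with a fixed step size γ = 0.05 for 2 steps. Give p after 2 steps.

1.255825

f′(p) = 4p³ - 8p + 1
p₁ = 1 − 0.05·(-3) = 1.15
p₂ = 1.15 − 0.05·(-2.1165) = 1.255825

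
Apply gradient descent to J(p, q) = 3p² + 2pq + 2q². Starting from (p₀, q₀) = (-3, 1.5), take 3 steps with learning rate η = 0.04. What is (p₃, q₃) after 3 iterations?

(-1.5936, 1.3752)

∇J = (6p + 2q, 2p + 4q)
(p₁, q₁) = (-3, 1.5) − 0.04·(-15, 0) = (-2.4, 1.5)
(p₂, q₂) = (-2.4, 1.5) − 0.04·(-11.4, 1.2) = (-1.944, 1.452)
(p₃, q₃) = (-1.944, 1.452) − 0.04·(-8.76, 1.92) = (-1.5936, 1.3752)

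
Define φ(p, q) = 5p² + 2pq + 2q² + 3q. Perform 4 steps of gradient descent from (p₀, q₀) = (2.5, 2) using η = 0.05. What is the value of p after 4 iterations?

∇φ = (10p + 2q, 2p + 4q + 3)
(p₁, q₁) = (2.5, 2) − 0.05·(29, 16) = (1.05, 1.2)
(p₂, q₂) = (1.05, 1.2) − 0.05·(12.9, 9.9) = (0.405, 0.705)
(p₃, q₃) = (0.405, 0.705) − 0.05·(5.46, 6.63) = (0.132, 0.3735)
(p₄, q₄) = (0.132, 0.3735) − 0.05·(2.067, 4.758) = (0.02865, 0.1356)
p = 0.02865

0.02865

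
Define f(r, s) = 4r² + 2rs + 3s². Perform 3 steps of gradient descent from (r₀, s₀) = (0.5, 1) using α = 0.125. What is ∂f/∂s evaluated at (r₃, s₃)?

0.140625

∇f = (8r + 2s, 2r + 6s)
(r₁, s₁) = (0.5, 1) − 0.125·(6, 7) = (-0.25, 0.125)
(r₂, s₂) = (-0.25, 0.125) − 0.125·(-1.75, 0.25) = (-0.03125, 0.09375)
(r₃, s₃) = (-0.03125, 0.09375) − 0.125·(-0.0625, 0.5) = (-0.0234375, 0.03125)
∂f/∂s at (-0.0234375, 0.03125) = 0.140625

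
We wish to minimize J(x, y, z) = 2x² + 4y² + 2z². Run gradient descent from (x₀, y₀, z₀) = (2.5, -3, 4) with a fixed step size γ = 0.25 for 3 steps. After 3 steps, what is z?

0

∇J = (4x, 8y, 4z)
(x₁, y₁, z₁) = (2.5, -3, 4) − 0.25·(10, -24, 16) = (0, 3, 0)
(x₂, y₂, z₂) = (0, 3, 0) − 0.25·(0, 24, 0) = (0, -3, 0)
(x₃, y₃, z₃) = (0, -3, 0) − 0.25·(0, -24, 0) = (0, 3, 0)
z = 0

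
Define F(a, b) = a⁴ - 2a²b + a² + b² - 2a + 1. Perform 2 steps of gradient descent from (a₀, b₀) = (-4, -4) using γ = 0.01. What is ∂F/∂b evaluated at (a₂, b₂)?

-7.6446603808

∇F = (4a³ - 4ab + 2a - 2, -2a² + 2b)
Step 1: at (-4, -4), ∇F = (-330, -40) → (-4, -4) − 0.01·(-330, -40) = (-0.7, -3.6)
Step 2: at (-0.7, -3.6), ∇F = (-14.852, -8.18) → (-0.7, -3.6) − 0.01·(-14.852, -8.18) = (-0.55148, -3.5182)
∂F/∂b at (-0.55148, -3.5182) = -7.6446603808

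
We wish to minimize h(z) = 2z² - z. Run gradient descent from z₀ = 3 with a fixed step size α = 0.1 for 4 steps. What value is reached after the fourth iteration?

0.6064

h′(z) = 4z - 1
z₁ = 3 − 0.1·11 = 1.9
z₂ = 1.9 − 0.1·6.6 = 1.24
z₃ = 1.24 − 0.1·3.96 = 0.844
z₄ = 0.844 − 0.1·2.376 = 0.6064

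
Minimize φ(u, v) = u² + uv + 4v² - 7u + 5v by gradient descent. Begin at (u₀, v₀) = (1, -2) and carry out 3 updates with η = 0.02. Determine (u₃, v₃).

(1.39228, -1.49864)

∇φ = (2u + v - 7, u + 8v + 5)
Step 1: at (1, -2), ∇φ = (-7, -10) → (1, -2) − 0.02·(-7, -10) = (1.14, -1.8)
Step 2: at (1.14, -1.8), ∇φ = (-6.52, -8.26) → (1.14, -1.8) − 0.02·(-6.52, -8.26) = (1.2704, -1.6348)
Step 3: at (1.2704, -1.6348), ∇φ = (-6.094, -6.808) → (1.2704, -1.6348) − 0.02·(-6.094, -6.808) = (1.39228, -1.49864)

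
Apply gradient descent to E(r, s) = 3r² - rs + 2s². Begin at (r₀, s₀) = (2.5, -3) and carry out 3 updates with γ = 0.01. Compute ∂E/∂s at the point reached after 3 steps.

∇E = (6r - s, -r + 4s)
(r₁, s₁) = (2.5, -3) − 0.01·(18, -14.5) = (2.32, -2.855)
(r₂, s₂) = (2.32, -2.855) − 0.01·(16.775, -13.74) = (2.15225, -2.7176)
(r₃, s₃) = (2.15225, -2.7176) − 0.01·(15.6311, -13.02265) = (1.995939, -2.5873735)
∂E/∂s at (1.995939, -2.5873735) = -12.345433

-12.345433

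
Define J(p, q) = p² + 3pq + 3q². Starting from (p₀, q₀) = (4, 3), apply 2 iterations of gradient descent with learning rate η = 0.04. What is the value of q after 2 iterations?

∇J = (2p + 3q, 3p + 6q)
(p₁, q₁) = (4, 3) − 0.04·(17, 30) = (3.32, 1.8)
(p₂, q₂) = (3.32, 1.8) − 0.04·(12.04, 20.76) = (2.8384, 0.9696)
q = 0.9696

0.9696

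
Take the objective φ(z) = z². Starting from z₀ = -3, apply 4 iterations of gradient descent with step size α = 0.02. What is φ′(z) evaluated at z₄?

-5.09607936

φ′(z) = 2z
z₁ = -3 − 0.02·(-6) = -2.88
z₂ = -2.88 − 0.02·(-5.76) = -2.7648
z₃ = -2.7648 − 0.02·(-5.5296) = -2.654208
z₄ = -2.654208 − 0.02·(-5.308416) = -2.54803968
φ′(z) at (-2.54803968) = -5.09607936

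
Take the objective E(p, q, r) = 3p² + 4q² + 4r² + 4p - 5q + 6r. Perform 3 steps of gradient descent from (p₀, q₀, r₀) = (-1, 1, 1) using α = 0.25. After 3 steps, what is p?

-0.625

∇E = (6p + 4, 8q - 5, 8r + 6)
(p₁, q₁, r₁) = (-1, 1, 1) − 0.25·(-2, 3, 14) = (-0.5, 0.25, -2.5)
(p₂, q₂, r₂) = (-0.5, 0.25, -2.5) − 0.25·(1, -3, -14) = (-0.75, 1, 1)
(p₃, q₃, r₃) = (-0.75, 1, 1) − 0.25·(-0.5, 3, 14) = (-0.625, 0.25, -2.5)
p = -0.625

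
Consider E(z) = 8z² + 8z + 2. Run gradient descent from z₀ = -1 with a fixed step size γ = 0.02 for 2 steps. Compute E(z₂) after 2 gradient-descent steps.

E′(z) = 16z + 8
Step 1: E′(-1) = -8; z₁ = -1 − 0.02·(-8) = -0.84
Step 2: E′(-0.84) = -5.44; z₂ = -0.84 − 0.02·(-5.44) = -0.7312
E(-0.7312) = 0.42762752

0.42762752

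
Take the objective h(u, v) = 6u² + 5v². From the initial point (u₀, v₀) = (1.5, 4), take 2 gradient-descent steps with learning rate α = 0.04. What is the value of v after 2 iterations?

1.44

∇h = (12u, 10v)
(u₁, v₁) = (1.5, 4) − 0.04·(18, 40) = (0.78, 2.4)
(u₂, v₂) = (0.78, 2.4) − 0.04·(9.36, 24) = (0.4056, 1.44)
v = 1.44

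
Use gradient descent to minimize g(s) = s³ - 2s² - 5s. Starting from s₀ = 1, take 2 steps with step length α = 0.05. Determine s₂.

g′(s) = 3s² - 4s - 5
Step 1: g′(1) = -6; s₁ = 1 − 0.05·(-6) = 1.3
Step 2: g′(1.3) = -5.13; s₂ = 1.3 − 0.05·(-5.13) = 1.5565

1.5565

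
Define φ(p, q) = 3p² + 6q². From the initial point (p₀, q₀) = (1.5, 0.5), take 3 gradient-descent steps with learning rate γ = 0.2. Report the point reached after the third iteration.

(-0.012, -1.372)

∇φ = (6p, 12q)
Step 1: at (1.5, 0.5), ∇φ = (9, 6) → (1.5, 0.5) − 0.2·(9, 6) = (-0.3, -0.7)
Step 2: at (-0.3, -0.7), ∇φ = (-1.8, -8.4) → (-0.3, -0.7) − 0.2·(-1.8, -8.4) = (0.06, 0.98)
Step 3: at (0.06, 0.98), ∇φ = (0.36, 11.76) → (0.06, 0.98) − 0.2·(0.36, 11.76) = (-0.012, -1.372)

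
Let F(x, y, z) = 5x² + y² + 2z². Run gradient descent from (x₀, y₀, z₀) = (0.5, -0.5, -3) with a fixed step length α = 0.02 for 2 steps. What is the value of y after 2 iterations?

-0.4608

∇F = (10x, 2y, 4z)
Step 1: at (0.5, -0.5, -3), ∇F = (5, -1, -12) → (0.5, -0.5, -3) − 0.02·(5, -1, -12) = (0.4, -0.48, -2.76)
Step 2: at (0.4, -0.48, -2.76), ∇F = (4, -0.96, -11.04) → (0.4, -0.48, -2.76) − 0.02·(4, -0.96, -11.04) = (0.32, -0.4608, -2.5392)
y = -0.4608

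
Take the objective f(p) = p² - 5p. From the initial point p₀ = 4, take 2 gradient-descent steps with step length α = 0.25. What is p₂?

f′(p) = 2p - 5
p₁ = 4 − 0.25·3 = 3.25
p₂ = 3.25 − 0.25·1.5 = 2.875

2.875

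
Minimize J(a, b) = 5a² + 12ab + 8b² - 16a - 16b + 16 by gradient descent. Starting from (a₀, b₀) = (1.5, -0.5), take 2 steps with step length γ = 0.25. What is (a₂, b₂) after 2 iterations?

∇J = (10a + 12b - 16, 12a + 16b - 16)
(a₁, b₁) = (1.5, -0.5) − 0.25·(-7, -6) = (3.25, 1)
(a₂, b₂) = (3.25, 1) − 0.25·(28.5, 39) = (-3.875, -8.75)

(-3.875, -8.75)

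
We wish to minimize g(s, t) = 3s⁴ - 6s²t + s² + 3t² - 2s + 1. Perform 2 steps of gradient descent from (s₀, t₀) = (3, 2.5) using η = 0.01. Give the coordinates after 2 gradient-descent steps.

∇g = (12s³ - 12st + 2s - 2, -6s² + 6t)
Step 1: at (3, 2.5), ∇g = (238, -39) → (3, 2.5) − 0.01·(238, -39) = (0.62, 2.89)
Step 2: at (0.62, 2.89), ∇g = (-19.401664, 15.0336) → (0.62, 2.89) − 0.01·(-19.401664, 15.0336) = (0.81401664, 2.739664)

(0.81401664, 2.739664)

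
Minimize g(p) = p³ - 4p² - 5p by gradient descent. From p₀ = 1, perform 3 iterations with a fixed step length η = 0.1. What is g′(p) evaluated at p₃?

g′(p) = 3p² - 8p - 5
Step 1: g′(1) = -10; p₁ = 1 − 0.1·(-10) = 2
Step 2: g′(2) = -9; p₂ = 2 − 0.1·(-9) = 2.9
Step 3: g′(2.9) = -2.97; p₃ = 2.9 − 0.1·(-2.97) = 3.197
g′(p) at (3.197) = 0.086427

0.086427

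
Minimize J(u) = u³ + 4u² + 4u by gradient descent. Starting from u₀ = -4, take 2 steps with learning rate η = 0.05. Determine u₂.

J′(u) = 3u² + 8u + 4
u₁ = -4 − 0.05·20 = -5
u₂ = -5 − 0.05·39 = -6.95

-6.95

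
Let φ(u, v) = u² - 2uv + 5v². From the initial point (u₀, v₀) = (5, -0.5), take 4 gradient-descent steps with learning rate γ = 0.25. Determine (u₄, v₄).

(3.25, -10.75)

∇φ = (2u - 2v, -2u + 10v)
Step 1: at (5, -0.5), ∇φ = (11, -15) → (5, -0.5) − 0.25·(11, -15) = (2.25, 3.25)
Step 2: at (2.25, 3.25), ∇φ = (-2, 28) → (2.25, 3.25) − 0.25·(-2, 28) = (2.75, -3.75)
Step 3: at (2.75, -3.75), ∇φ = (13, -43) → (2.75, -3.75) − 0.25·(13, -43) = (-0.5, 7)
Step 4: at (-0.5, 7), ∇φ = (-15, 71) → (-0.5, 7) − 0.25·(-15, 71) = (3.25, -10.75)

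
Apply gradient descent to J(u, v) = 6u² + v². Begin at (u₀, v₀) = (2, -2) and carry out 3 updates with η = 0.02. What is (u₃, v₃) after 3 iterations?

∇J = (12u, 2v)
Step 1: at (2, -2), ∇J = (24, -4) → (2, -2) − 0.02·(24, -4) = (1.52, -1.92)
Step 2: at (1.52, -1.92), ∇J = (18.24, -3.84) → (1.52, -1.92) − 0.02·(18.24, -3.84) = (1.1552, -1.8432)
Step 3: at (1.1552, -1.8432), ∇J = (13.8624, -3.6864) → (1.1552, -1.8432) − 0.02·(13.8624, -3.6864) = (0.877952, -1.769472)

(0.877952, -1.769472)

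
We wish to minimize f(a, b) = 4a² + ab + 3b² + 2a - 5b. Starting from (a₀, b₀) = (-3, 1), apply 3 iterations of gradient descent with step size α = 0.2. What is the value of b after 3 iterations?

1.184

∇f = (8a + b + 2, a + 6b - 5)
Step 1: at (-3, 1), ∇f = (-21, -2) → (-3, 1) − 0.2·(-21, -2) = (1.2, 1.4)
Step 2: at (1.2, 1.4), ∇f = (13, 4.6) → (1.2, 1.4) − 0.2·(13, 4.6) = (-1.4, 0.48)
Step 3: at (-1.4, 0.48), ∇f = (-8.72, -3.52) → (-1.4, 0.48) − 0.2·(-8.72, -3.52) = (0.344, 1.184)
b = 1.184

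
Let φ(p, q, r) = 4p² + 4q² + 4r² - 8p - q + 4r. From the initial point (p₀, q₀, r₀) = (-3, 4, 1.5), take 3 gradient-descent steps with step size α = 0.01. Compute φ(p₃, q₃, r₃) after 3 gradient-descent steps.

79.865097375744

∇φ = (8p - 8, 8q - 1, 8r + 4)
(p₁, q₁, r₁) = (-3, 4, 1.5) − 0.01·(-32, 31, 16) = (-2.68, 3.69, 1.34)
(p₂, q₂, r₂) = (-2.68, 3.69, 1.34) − 0.01·(-29.44, 28.52, 14.72) = (-2.3856, 3.4048, 1.1928)
(p₃, q₃, r₃) = (-2.3856, 3.4048, 1.1928) − 0.01·(-27.0848, 26.2384, 13.5424) = (-2.114752, 3.142416, 1.057376)
φ(-2.114752, 3.142416, 1.057376) = 79.865097375744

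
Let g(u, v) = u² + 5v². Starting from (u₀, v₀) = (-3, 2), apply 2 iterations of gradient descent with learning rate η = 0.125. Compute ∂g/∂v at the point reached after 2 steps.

1.25

∇g = (2u, 10v)
Step 1: at (-3, 2), ∇g = (-6, 20) → (-3, 2) − 0.125·(-6, 20) = (-2.25, -0.5)
Step 2: at (-2.25, -0.5), ∇g = (-4.5, -5) → (-2.25, -0.5) − 0.125·(-4.5, -5) = (-1.6875, 0.125)
∂g/∂v at (-1.6875, 0.125) = 1.25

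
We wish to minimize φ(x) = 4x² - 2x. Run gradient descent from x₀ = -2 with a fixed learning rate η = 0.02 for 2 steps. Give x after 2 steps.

φ′(x) = 8x - 2
x₁ = -2 − 0.02·(-18) = -1.64
x₂ = -1.64 − 0.02·(-15.12) = -1.3376

-1.3376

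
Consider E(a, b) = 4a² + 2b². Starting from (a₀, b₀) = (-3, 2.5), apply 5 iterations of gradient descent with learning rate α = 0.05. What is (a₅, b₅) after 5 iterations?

(-0.23328, 0.8192)

∇E = (8a, 4b)
(a₁, b₁) = (-3, 2.5) − 0.05·(-24, 10) = (-1.8, 2)
(a₂, b₂) = (-1.8, 2) − 0.05·(-14.4, 8) = (-1.08, 1.6)
(a₃, b₃) = (-1.08, 1.6) − 0.05·(-8.64, 6.4) = (-0.648, 1.28)
(a₄, b₄) = (-0.648, 1.28) − 0.05·(-5.184, 5.12) = (-0.3888, 1.024)
(a₅, b₅) = (-0.3888, 1.024) − 0.05·(-3.1104, 4.096) = (-0.23328, 0.8192)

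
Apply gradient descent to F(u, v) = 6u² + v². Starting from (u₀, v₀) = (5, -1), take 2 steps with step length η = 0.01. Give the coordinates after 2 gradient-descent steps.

(3.872, -0.9604)

∇F = (12u, 2v)
Step 1: at (5, -1), ∇F = (60, -2) → (5, -1) − 0.01·(60, -2) = (4.4, -0.98)
Step 2: at (4.4, -0.98), ∇F = (52.8, -1.96) → (4.4, -0.98) − 0.01·(52.8, -1.96) = (3.872, -0.9604)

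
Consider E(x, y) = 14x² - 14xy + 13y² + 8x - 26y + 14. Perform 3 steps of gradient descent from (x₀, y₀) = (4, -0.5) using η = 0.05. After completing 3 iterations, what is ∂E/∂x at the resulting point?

-133.771

∇E = (28x - 14y + 8, -14x + 26y - 26)
(x₁, y₁) = (4, -0.5) − 0.05·(127, -95) = (-2.35, 4.25)
(x₂, y₂) = (-2.35, 4.25) − 0.05·(-117.3, 117.4) = (3.515, -1.62)
(x₃, y₃) = (3.515, -1.62) − 0.05·(129.1, -117.33) = (-2.94, 4.2465)
∂E/∂x at (-2.94, 4.2465) = -133.771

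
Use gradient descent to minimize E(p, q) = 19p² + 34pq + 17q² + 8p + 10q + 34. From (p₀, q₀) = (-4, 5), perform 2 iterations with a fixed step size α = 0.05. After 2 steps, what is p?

∇E = (38p + 34q + 8, 34p + 34q + 10)
(p₁, q₁) = (-4, 5) − 0.05·(26, 44) = (-5.3, 2.8)
(p₂, q₂) = (-5.3, 2.8) − 0.05·(-98.2, -75) = (-0.39, 6.55)
p = -0.39

-0.39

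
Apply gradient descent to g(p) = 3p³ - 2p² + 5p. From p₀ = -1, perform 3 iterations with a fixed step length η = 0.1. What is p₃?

-135.0951184

g′(p) = 9p² - 4p + 5
p₁ = -1 − 0.1·18 = -2.8
p₂ = -2.8 − 0.1·86.76 = -11.476
p₃ = -11.476 − 0.1·1236.191184 = -135.0951184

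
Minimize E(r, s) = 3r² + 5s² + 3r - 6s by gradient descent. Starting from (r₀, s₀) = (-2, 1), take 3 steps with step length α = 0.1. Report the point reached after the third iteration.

(-0.596, 0.6)

∇E = (6r + 3, 10s - 6)
(r₁, s₁) = (-2, 1) − 0.1·(-9, 4) = (-1.1, 0.6)
(r₂, s₂) = (-1.1, 0.6) − 0.1·(-3.6, 0) = (-0.74, 0.6)
(r₃, s₃) = (-0.74, 0.6) − 0.1·(-1.44, 0) = (-0.596, 0.6)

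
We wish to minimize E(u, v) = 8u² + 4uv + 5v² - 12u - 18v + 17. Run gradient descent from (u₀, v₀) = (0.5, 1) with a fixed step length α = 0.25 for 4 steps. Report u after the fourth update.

∇E = (16u + 4v - 12, 4u + 10v - 18)
(u₁, v₁) = (0.5, 1) − 0.25·(0, -6) = (0.5, 2.5)
(u₂, v₂) = (0.5, 2.5) − 0.25·(6, 9) = (-1, 0.25)
(u₃, v₃) = (-1, 0.25) − 0.25·(-27, -19.5) = (5.75, 5.125)
(u₄, v₄) = (5.75, 5.125) − 0.25·(100.5, 56.25) = (-19.375, -8.9375)
u = -19.375

-19.375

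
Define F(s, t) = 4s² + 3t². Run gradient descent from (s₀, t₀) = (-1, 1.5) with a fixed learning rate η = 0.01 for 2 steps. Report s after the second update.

-0.8464

∇F = (8s, 6t)
(s₁, t₁) = (-1, 1.5) − 0.01·(-8, 9) = (-0.92, 1.41)
(s₂, t₂) = (-0.92, 1.41) − 0.01·(-7.36, 8.46) = (-0.8464, 1.3254)
s = -0.8464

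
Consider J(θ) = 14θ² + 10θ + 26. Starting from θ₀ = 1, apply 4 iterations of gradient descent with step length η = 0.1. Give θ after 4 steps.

J′(θ) = 28θ + 10
θ₁ = 1 − 0.1·38 = -2.8
θ₂ = -2.8 − 0.1·(-68.4) = 4.04
θ₃ = 4.04 − 0.1·123.12 = -8.272
θ₄ = -8.272 − 0.1·(-221.616) = 13.8896

13.8896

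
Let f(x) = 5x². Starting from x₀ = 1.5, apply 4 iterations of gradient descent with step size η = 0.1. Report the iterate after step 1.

f′(x) = 10x
x₁ = 1.5 − 0.1·15 = 0

0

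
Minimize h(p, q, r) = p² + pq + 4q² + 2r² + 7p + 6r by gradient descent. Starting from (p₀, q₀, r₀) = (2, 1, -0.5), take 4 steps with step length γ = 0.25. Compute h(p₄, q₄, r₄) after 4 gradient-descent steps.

-5.64788818359375

∇h = (2p + q + 7, p + 8q, 4r + 6)
Step 1: at (2, 1, -0.5), ∇h = (12, 10, 4) → (2, 1, -0.5) − 0.25·(12, 10, 4) = (-1, -1.5, -1.5)
Step 2: at (-1, -1.5, -1.5), ∇h = (3.5, -13, 0) → (-1, -1.5, -1.5) − 0.25·(3.5, -13, 0) = (-1.875, 1.75, -1.5)
Step 3: at (-1.875, 1.75, -1.5), ∇h = (5, 12.125, 0) → (-1.875, 1.75, -1.5) − 0.25·(5, 12.125, 0) = (-3.125, -1.28125, -1.5)
Step 4: at (-3.125, -1.28125, -1.5), ∇h = (-0.53125, -13.375, 0) → (-3.125, -1.28125, -1.5) − 0.25·(-0.53125, -13.375, 0) = (-2.9921875, 2.0625, -1.5)
h(-2.9921875, 2.0625, -1.5) = -5.64788818359375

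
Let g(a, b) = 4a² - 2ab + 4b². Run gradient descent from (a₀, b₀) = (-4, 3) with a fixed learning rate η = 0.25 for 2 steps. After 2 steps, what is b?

∇g = (8a - 2b, -2a + 8b)
(a₁, b₁) = (-4, 3) − 0.25·(-38, 32) = (5.5, -5)
(a₂, b₂) = (5.5, -5) − 0.25·(54, -51) = (-8, 7.75)
b = 7.75

7.75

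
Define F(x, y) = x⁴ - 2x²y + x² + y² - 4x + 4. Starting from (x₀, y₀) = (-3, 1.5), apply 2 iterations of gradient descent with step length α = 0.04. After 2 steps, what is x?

∇F = (4x³ - 4xy + 2x - 4, -2x² + 2y)
Step 1: at (-3, 1.5), ∇F = (-100, -15) → (-3, 1.5) − 0.04·(-100, -15) = (1, 2.1)
Step 2: at (1, 2.1), ∇F = (-6.4, 2.2) → (1, 2.1) − 0.04·(-6.4, 2.2) = (1.256, 2.012)
x = 1.256

1.256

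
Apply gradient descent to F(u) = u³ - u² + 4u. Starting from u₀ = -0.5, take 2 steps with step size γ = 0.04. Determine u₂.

-1.012348

F′(u) = 3u² - 2u + 4
u₁ = -0.5 − 0.04·5.75 = -0.73
u₂ = -0.73 − 0.04·7.0587 = -1.012348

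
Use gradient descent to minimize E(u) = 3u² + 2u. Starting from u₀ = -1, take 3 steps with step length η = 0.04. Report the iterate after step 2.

-0.7184

E′(u) = 6u + 2
Step 1: E′(-1) = -4; u₁ = -1 − 0.04·(-4) = -0.84
Step 2: E′(-0.84) = -3.04; u₂ = -0.84 − 0.04·(-3.04) = -0.7184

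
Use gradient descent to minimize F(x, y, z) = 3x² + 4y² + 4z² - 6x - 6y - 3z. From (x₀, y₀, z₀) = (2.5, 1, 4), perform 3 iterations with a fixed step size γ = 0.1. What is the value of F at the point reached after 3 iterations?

∇F = (6x - 6, 8y - 6, 8z - 3)
(x₁, y₁, z₁) = (2.5, 1, 4) − 0.1·(9, 2, 29) = (1.6, 0.8, 1.1)
(x₂, y₂, z₂) = (1.6, 0.8, 1.1) − 0.1·(3.6, 0.4, 5.8) = (1.24, 0.76, 0.52)
(x₃, y₃, z₃) = (1.24, 0.76, 0.52) − 0.1·(1.44, 0.08, 1.16) = (1.096, 0.752, 0.404)
F(1.096, 0.752, 0.404) = -5.781472

-5.781472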